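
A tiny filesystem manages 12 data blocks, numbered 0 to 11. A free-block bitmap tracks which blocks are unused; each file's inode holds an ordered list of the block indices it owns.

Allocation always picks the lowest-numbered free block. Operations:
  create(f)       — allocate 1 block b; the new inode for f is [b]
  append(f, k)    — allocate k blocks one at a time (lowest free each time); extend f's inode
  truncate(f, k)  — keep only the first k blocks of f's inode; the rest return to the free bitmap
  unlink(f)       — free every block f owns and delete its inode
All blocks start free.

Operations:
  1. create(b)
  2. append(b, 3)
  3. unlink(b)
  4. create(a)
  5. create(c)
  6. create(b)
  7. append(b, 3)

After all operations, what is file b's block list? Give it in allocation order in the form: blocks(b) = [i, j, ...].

blocks(b) = [2, 3, 4, 5]

  1. create(b)  ⇒  F...........  {b→[0]}
  2. append(b, 3)  ⇒  FFFF........  {b→[0, 1, 2, 3]}
  3. unlink(b)  ⇒  ............  {}
  4. create(a)  ⇒  F...........  {a→[0]}
  5. create(c)  ⇒  FF..........  {a→[0]; c→[1]}
  6. create(b)  ⇒  FFF.........  {a→[0]; b→[2]; c→[1]}
  7. append(b, 3)  ⇒  FFFFFF......  {a→[0]; b→[2, 3, 4, 5]; c→[1]}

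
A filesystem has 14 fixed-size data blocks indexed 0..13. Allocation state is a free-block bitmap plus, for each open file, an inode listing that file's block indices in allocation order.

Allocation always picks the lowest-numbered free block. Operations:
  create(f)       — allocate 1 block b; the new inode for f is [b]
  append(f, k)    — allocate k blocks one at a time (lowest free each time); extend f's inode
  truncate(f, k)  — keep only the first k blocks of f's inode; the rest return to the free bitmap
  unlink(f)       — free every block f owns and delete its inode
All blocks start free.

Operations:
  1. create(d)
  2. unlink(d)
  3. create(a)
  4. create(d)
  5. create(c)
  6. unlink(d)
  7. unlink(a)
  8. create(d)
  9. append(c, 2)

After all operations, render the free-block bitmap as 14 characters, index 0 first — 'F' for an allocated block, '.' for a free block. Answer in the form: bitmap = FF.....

bitmap = FFFF..........

[1] create(d) — d=0 (map F.............)
[2] unlink(d) —  (map ..............)
[3] create(a) — a=0 (map F.............)
[4] create(d) — a=0 d=1 (map FF............)
[5] create(c) — a=0 c=2 d=1 (map FFF...........)
[6] unlink(d) — a=0 c=2 (map F.F...........)
[7] unlink(a) — c=2 (map ..F...........)
[8] create(d) — c=2 d=0 (map F.F...........)
[9] append(c, 2) — c=2,1,3 d=0 (map FFFF..........)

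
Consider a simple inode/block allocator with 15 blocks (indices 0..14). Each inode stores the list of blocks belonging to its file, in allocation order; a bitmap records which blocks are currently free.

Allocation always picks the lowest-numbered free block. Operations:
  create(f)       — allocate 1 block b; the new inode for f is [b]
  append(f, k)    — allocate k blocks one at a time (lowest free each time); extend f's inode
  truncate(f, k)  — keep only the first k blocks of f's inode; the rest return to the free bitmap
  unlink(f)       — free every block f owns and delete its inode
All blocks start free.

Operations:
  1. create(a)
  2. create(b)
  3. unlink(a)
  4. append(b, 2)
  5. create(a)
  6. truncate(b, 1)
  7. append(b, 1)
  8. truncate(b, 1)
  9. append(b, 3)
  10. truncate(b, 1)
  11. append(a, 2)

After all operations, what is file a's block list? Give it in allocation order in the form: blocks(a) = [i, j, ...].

after create(a) → a:[0]  free=[F..............]
after create(b) → a:[0], b:[1]  free=[FF.............]
after unlink(a) → b:[1]  free=[.F.............]
after append(b, 2) → b:[1, 0, 2]  free=[FFF............]
after create(a) → a:[3], b:[1, 0, 2]  free=[FFFF...........]
after truncate(b, 1) → a:[3], b:[1]  free=[.F.F...........]
after append(b, 1) → a:[3], b:[1, 0]  free=[FF.F...........]
after truncate(b, 1) → a:[3], b:[1]  free=[.F.F...........]
after append(b, 3) → a:[3], b:[1, 0, 2, 4]  free=[FFFFF..........]
after truncate(b, 1) → a:[3], b:[1]  free=[.F.F...........]
after append(a, 2) → a:[3, 0, 2], b:[1]  free=[FFFF...........]

blocks(a) = [3, 0, 2]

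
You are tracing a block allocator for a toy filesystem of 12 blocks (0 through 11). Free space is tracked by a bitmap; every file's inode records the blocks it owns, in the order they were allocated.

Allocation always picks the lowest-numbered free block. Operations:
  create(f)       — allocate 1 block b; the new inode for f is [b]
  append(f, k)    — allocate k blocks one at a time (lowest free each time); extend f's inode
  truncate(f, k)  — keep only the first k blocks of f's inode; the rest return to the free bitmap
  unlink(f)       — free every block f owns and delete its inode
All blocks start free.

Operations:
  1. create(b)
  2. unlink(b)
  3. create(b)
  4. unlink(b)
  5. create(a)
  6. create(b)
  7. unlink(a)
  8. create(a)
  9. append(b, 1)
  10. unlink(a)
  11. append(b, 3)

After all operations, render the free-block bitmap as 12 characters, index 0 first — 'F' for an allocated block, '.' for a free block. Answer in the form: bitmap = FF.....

[1] create(b) — b=0 (map F...........)
[2] unlink(b) —  (map ............)
[3] create(b) — b=0 (map F...........)
[4] unlink(b) —  (map ............)
[5] create(a) — a=0 (map F...........)
[6] create(b) — a=0 b=1 (map FF..........)
[7] unlink(a) — b=1 (map .F..........)
[8] create(a) — a=0 b=1 (map FF..........)
[9] append(b, 1) — a=0 b=1,2 (map FFF.........)
[10] unlink(a) — b=1,2 (map .FF.........)
[11] append(b, 3) — b=1,2,0,3,4 (map FFFFF.......)

bitmap = FFFFF.......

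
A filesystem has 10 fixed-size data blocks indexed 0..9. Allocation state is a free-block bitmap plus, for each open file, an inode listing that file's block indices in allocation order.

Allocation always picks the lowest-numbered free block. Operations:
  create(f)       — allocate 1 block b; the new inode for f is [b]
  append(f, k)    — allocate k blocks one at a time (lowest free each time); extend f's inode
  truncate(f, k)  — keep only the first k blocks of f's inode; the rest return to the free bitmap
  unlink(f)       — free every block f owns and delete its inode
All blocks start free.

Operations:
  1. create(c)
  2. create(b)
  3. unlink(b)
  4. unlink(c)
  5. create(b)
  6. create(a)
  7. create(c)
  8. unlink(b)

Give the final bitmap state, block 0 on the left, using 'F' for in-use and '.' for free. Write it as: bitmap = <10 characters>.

after create(c) → c:[0]  free=[F.........]
after create(b) → b:[1], c:[0]  free=[FF........]
after unlink(b) → c:[0]  free=[F.........]
after unlink(c) →   free=[..........]
after create(b) → b:[0]  free=[F.........]
after create(a) → a:[1], b:[0]  free=[FF........]
after create(c) → a:[1], b:[0], c:[2]  free=[FFF.......]
after unlink(b) → a:[1], c:[2]  free=[.FF.......]

bitmap = .FF.......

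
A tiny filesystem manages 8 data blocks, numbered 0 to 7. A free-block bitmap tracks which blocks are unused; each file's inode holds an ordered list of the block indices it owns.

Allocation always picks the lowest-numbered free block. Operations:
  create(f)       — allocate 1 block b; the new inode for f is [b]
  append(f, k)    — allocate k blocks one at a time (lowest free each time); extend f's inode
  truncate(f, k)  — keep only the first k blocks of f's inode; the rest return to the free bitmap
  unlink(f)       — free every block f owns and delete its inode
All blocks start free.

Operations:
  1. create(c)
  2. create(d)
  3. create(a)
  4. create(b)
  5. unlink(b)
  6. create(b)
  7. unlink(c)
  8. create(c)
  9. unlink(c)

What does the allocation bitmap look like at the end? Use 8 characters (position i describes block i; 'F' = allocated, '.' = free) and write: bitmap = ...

bitmap = .FFF....

after create(c) → c:[0]  free=[F.......]
after create(d) → c:[0], d:[1]  free=[FF......]
after create(a) → a:[2], c:[0], d:[1]  free=[FFF.....]
after create(b) → a:[2], b:[3], c:[0], d:[1]  free=[FFFF....]
after unlink(b) → a:[2], c:[0], d:[1]  free=[FFF.....]
after create(b) → a:[2], b:[3], c:[0], d:[1]  free=[FFFF....]
after unlink(c) → a:[2], b:[3], d:[1]  free=[.FFF....]
after create(c) → a:[2], b:[3], c:[0], d:[1]  free=[FFFF....]
after unlink(c) → a:[2], b:[3], d:[1]  free=[.FFF....]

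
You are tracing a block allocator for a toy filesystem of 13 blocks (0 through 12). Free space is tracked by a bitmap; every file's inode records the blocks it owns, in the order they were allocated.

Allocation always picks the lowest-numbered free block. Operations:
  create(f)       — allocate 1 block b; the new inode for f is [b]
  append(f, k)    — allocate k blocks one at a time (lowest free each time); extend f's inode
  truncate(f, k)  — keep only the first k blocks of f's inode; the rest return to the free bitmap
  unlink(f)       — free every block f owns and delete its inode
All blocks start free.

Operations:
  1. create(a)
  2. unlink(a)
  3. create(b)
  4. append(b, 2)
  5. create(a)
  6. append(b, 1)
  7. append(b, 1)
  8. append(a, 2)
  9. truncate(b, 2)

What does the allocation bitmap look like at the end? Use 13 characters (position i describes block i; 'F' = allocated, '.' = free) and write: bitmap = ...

bitmap = FF.F..FF.....

  1. create(a)  ⇒  F............  {a→[0]}
  2. unlink(a)  ⇒  .............  {}
  3. create(b)  ⇒  F............  {b→[0]}
  4. append(b, 2)  ⇒  FFF..........  {b→[0, 1, 2]}
  5. create(a)  ⇒  FFFF.........  {a→[3]; b→[0, 1, 2]}
  6. append(b, 1)  ⇒  FFFFF........  {a→[3]; b→[0, 1, 2, 4]}
  7. append(b, 1)  ⇒  FFFFFF.......  {a→[3]; b→[0, 1, 2, 4, 5]}
  8. append(a, 2)  ⇒  FFFFFFFF.....  {a→[3, 6, 7]; b→[0, 1, 2, 4, 5]}
  9. truncate(b, 2)  ⇒  FF.F..FF.....  {a→[3, 6, 7]; b→[0, 1]}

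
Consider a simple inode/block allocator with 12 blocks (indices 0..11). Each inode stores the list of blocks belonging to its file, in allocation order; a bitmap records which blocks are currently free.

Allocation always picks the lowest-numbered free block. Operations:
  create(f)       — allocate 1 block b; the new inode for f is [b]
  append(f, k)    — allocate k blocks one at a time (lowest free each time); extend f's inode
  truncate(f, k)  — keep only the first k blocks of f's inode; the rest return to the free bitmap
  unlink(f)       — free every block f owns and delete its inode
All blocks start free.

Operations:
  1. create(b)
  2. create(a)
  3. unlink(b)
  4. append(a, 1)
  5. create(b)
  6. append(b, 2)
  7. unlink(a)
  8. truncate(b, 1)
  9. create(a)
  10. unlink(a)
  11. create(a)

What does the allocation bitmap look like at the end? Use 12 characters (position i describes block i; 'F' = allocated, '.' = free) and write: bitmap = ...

after create(b) → b:[0]  free=[F...........]
after create(a) → a:[1], b:[0]  free=[FF..........]
after unlink(b) → a:[1]  free=[.F..........]
after append(a, 1) → a:[1, 0]  free=[FF..........]
after create(b) → a:[1, 0], b:[2]  free=[FFF.........]
after append(b, 2) → a:[1, 0], b:[2, 3, 4]  free=[FFFFF.......]
after unlink(a) → b:[2, 3, 4]  free=[..FFF.......]
after truncate(b, 1) → b:[2]  free=[..F.........]
after create(a) → a:[0], b:[2]  free=[F.F.........]
after unlink(a) → b:[2]  free=[..F.........]
after create(a) → a:[0], b:[2]  free=[F.F.........]

bitmap = F.F.........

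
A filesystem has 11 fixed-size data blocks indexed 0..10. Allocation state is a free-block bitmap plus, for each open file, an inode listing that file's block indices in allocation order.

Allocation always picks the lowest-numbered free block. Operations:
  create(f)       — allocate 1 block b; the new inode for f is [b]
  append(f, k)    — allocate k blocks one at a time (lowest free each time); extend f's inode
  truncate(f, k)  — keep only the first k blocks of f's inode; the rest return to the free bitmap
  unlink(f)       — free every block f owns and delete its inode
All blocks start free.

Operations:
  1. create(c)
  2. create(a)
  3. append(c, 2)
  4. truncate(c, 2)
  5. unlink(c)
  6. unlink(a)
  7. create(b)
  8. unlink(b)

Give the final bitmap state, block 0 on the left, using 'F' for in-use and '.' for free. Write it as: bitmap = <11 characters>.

bitmap = ...........

after create(c) → c:[0]  free=[F..........]
after create(a) → a:[1], c:[0]  free=[FF.........]
after append(c, 2) → a:[1], c:[0, 2, 3]  free=[FFFF.......]
after truncate(c, 2) → a:[1], c:[0, 2]  free=[FFF........]
after unlink(c) → a:[1]  free=[.F.........]
after unlink(a) →   free=[...........]
after create(b) → b:[0]  free=[F..........]
after unlink(b) →   free=[...........]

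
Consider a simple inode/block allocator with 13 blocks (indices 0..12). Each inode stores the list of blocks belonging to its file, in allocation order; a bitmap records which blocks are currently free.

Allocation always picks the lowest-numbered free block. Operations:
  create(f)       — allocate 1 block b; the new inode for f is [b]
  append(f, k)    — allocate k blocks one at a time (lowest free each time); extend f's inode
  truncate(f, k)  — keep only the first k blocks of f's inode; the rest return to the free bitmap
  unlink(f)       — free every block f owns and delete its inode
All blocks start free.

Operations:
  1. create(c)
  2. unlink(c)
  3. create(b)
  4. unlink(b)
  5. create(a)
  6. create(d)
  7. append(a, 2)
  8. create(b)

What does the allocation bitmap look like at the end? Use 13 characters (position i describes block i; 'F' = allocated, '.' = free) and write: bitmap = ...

bitmap = FFFFF........

after create(c) → c:[0]  free=[F............]
after unlink(c) →   free=[.............]
after create(b) → b:[0]  free=[F............]
after unlink(b) →   free=[.............]
after create(a) → a:[0]  free=[F............]
after create(d) → a:[0], d:[1]  free=[FF...........]
after append(a, 2) → a:[0, 2, 3], d:[1]  free=[FFFF.........]
after create(b) → a:[0, 2, 3], b:[4], d:[1]  free=[FFFFF........]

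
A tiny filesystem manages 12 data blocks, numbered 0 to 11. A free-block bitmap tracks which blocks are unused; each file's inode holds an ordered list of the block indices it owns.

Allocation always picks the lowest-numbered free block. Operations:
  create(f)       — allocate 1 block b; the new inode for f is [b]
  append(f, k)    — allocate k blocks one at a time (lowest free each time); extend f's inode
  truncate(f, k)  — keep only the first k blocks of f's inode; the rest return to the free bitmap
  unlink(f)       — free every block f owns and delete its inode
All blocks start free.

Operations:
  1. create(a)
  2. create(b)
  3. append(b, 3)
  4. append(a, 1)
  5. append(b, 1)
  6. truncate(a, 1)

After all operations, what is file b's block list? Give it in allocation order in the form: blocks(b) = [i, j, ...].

create(a): bitmap=F........... | a=[0]
create(b): bitmap=FF.......... | a=[0] b=[1]
append(b, 3): bitmap=FFFFF....... | a=[0] b=[1, 2, 3, 4]
append(a, 1): bitmap=FFFFFF...... | a=[0, 5] b=[1, 2, 3, 4]
append(b, 1): bitmap=FFFFFFF..... | a=[0, 5] b=[1, 2, 3, 4, 6]
truncate(a, 1): bitmap=FFFFF.F..... | a=[0] b=[1, 2, 3, 4, 6]

blocks(b) = [1, 2, 3, 4, 6]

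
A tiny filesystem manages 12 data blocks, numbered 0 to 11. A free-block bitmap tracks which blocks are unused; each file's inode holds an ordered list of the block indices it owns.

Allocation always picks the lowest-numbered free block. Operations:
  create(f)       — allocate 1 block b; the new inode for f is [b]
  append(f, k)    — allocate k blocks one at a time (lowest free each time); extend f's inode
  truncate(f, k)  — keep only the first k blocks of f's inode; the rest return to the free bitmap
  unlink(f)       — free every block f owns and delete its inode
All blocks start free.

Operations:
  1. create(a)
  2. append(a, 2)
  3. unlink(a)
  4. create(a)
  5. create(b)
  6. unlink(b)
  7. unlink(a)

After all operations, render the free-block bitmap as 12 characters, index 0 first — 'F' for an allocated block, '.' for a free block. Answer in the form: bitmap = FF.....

create(a): bitmap=F........... | a=[0]
append(a, 2): bitmap=FFF......... | a=[0, 1, 2]
unlink(a): bitmap=............ | 
create(a): bitmap=F........... | a=[0]
create(b): bitmap=FF.......... | a=[0] b=[1]
unlink(b): bitmap=F........... | a=[0]
unlink(a): bitmap=............ | 

bitmap = ............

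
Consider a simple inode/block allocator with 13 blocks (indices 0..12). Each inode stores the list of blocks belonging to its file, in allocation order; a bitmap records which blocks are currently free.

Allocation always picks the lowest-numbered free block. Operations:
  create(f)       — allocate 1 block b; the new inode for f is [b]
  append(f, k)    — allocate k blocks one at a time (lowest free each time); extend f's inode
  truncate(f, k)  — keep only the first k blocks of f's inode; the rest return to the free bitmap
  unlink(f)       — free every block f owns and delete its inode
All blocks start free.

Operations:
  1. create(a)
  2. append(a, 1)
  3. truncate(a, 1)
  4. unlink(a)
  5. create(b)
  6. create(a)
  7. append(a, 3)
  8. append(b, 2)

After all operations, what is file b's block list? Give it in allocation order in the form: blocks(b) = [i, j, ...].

[1] create(a) — a=0 (map F............)
[2] append(a, 1) — a=0,1 (map FF...........)
[3] truncate(a, 1) — a=0 (map F............)
[4] unlink(a) —  (map .............)
[5] create(b) — b=0 (map F............)
[6] create(a) — a=1 b=0 (map FF...........)
[7] append(a, 3) — a=1,2,3,4 b=0 (map FFFFF........)
[8] append(b, 2) — a=1,2,3,4 b=0,5,6 (map FFFFFFF......)

blocks(b) = [0, 5, 6]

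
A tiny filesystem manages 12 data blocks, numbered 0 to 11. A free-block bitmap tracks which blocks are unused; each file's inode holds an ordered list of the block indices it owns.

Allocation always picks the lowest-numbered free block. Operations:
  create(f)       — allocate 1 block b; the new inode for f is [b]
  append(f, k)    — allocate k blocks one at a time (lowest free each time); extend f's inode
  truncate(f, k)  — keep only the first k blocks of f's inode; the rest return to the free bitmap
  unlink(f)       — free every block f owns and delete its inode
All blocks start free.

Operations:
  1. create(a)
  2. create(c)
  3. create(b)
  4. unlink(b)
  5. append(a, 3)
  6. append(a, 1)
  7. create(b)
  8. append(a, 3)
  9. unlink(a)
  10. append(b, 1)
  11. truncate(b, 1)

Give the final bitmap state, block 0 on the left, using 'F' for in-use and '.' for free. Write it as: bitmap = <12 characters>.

bitmap = .F....F.....

after create(a) → a:[0]  free=[F...........]
after create(c) → a:[0], c:[1]  free=[FF..........]
after create(b) → a:[0], b:[2], c:[1]  free=[FFF.........]
after unlink(b) → a:[0], c:[1]  free=[FF..........]
after append(a, 3) → a:[0, 2, 3, 4], c:[1]  free=[FFFFF.......]
after append(a, 1) → a:[0, 2, 3, 4, 5], c:[1]  free=[FFFFFF......]
after create(b) → a:[0, 2, 3, 4, 5], b:[6], c:[1]  free=[FFFFFFF.....]
after append(a, 3) → a:[0, 2, 3, 4, 5, 7, 8, 9], b:[6], c:[1]  free=[FFFFFFFFFF..]
after unlink(a) → b:[6], c:[1]  free=[.F....F.....]
after append(b, 1) → b:[6, 0], c:[1]  free=[FF....F.....]
after truncate(b, 1) → b:[6], c:[1]  free=[.F....F.....]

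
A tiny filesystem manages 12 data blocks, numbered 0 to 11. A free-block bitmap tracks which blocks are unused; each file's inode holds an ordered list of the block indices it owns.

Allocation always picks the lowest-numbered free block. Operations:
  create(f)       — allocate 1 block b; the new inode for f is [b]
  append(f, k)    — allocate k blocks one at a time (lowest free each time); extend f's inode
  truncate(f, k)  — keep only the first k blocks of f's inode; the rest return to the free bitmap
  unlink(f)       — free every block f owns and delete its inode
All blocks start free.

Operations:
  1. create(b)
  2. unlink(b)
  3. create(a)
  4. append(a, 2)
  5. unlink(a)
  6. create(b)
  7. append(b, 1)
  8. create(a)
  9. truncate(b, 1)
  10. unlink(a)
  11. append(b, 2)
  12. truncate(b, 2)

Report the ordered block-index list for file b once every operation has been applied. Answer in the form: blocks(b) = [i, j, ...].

[1] create(b) — b=0 (map F...........)
[2] unlink(b) —  (map ............)
[3] create(a) — a=0 (map F...........)
[4] append(a, 2) — a=0,1,2 (map FFF.........)
[5] unlink(a) —  (map ............)
[6] create(b) — b=0 (map F...........)
[7] append(b, 1) — b=0,1 (map FF..........)
[8] create(a) — a=2 b=0,1 (map FFF.........)
[9] truncate(b, 1) — a=2 b=0 (map F.F.........)
[10] unlink(a) — b=0 (map F...........)
[11] append(b, 2) — b=0,1,2 (map FFF.........)
[12] truncate(b, 2) — b=0,1 (map FF..........)

blocks(b) = [0, 1]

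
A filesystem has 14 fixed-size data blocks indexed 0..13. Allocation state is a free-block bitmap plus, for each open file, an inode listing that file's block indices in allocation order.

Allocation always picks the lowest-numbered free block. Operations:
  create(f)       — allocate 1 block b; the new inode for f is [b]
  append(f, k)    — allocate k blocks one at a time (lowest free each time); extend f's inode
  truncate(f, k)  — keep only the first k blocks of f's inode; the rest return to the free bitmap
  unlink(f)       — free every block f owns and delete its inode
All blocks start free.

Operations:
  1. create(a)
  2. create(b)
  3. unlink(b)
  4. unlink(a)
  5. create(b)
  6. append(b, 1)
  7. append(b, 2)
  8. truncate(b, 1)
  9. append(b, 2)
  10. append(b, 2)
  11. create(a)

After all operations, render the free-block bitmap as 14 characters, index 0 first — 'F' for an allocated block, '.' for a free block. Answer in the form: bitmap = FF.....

create(a): bitmap=F............. | a=[0]
create(b): bitmap=FF............ | a=[0] b=[1]
unlink(b): bitmap=F............. | a=[0]
unlink(a): bitmap=.............. | 
create(b): bitmap=F............. | b=[0]
append(b, 1): bitmap=FF............ | b=[0, 1]
append(b, 2): bitmap=FFFF.......... | b=[0, 1, 2, 3]
truncate(b, 1): bitmap=F............. | b=[0]
append(b, 2): bitmap=FFF........... | b=[0, 1, 2]
append(b, 2): bitmap=FFFFF......... | b=[0, 1, 2, 3, 4]
create(a): bitmap=FFFFFF........ | a=[5] b=[0, 1, 2, 3, 4]

bitmap = FFFFFF........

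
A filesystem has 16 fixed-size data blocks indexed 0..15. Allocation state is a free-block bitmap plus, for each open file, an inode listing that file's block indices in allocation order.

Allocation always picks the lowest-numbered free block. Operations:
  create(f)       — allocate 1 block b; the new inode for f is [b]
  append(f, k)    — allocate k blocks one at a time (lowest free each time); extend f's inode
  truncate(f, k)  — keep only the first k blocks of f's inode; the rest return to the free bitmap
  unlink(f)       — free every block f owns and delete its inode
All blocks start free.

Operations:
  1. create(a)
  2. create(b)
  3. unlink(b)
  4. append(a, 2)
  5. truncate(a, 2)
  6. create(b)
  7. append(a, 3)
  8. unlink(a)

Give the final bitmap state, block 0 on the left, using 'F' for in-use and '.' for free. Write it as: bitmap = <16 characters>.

[1] create(a) — a=0 (map F...............)
[2] create(b) — a=0 b=1 (map FF..............)
[3] unlink(b) — a=0 (map F...............)
[4] append(a, 2) — a=0,1,2 (map FFF.............)
[5] truncate(a, 2) — a=0,1 (map FF..............)
[6] create(b) — a=0,1 b=2 (map FFF.............)
[7] append(a, 3) — a=0,1,3,4,5 b=2 (map FFFFFF..........)
[8] unlink(a) — b=2 (map ..F.............)

bitmap = ..F.............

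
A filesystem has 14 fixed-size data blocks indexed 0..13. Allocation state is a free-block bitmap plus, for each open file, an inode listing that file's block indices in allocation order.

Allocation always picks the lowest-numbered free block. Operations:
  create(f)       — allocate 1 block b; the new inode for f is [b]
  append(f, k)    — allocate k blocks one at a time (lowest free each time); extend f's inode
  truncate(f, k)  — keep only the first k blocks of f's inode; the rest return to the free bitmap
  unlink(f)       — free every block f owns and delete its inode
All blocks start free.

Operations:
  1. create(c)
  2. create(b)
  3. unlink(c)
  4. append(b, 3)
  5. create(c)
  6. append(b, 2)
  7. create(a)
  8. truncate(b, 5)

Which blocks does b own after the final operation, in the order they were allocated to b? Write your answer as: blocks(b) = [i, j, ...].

after create(c) → c:[0]  free=[F.............]
after create(b) → b:[1], c:[0]  free=[FF............]
after unlink(c) → b:[1]  free=[.F............]
after append(b, 3) → b:[1, 0, 2, 3]  free=[FFFF..........]
after create(c) → b:[1, 0, 2, 3], c:[4]  free=[FFFFF.........]
after append(b, 2) → b:[1, 0, 2, 3, 5, 6], c:[4]  free=[FFFFFFF.......]
after create(a) → a:[7], b:[1, 0, 2, 3, 5, 6], c:[4]  free=[FFFFFFFF......]
after truncate(b, 5) → a:[7], b:[1, 0, 2, 3, 5], c:[4]  free=[FFFFFF.F......]

blocks(b) = [1, 0, 2, 3, 5]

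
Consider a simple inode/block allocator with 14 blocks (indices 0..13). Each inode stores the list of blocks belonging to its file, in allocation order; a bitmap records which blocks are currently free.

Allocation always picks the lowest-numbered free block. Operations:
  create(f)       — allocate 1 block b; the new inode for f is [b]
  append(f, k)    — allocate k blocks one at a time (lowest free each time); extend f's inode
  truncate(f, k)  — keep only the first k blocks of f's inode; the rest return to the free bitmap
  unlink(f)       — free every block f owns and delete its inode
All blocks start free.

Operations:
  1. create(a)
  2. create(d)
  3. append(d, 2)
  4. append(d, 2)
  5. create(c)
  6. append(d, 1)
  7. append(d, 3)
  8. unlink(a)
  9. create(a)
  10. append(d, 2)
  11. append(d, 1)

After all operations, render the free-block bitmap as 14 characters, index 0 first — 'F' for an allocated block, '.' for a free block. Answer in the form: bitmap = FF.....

after create(a) → a:[0]  free=[F.............]
after create(d) → a:[0], d:[1]  free=[FF............]
after append(d, 2) → a:[0], d:[1, 2, 3]  free=[FFFF..........]
after append(d, 2) → a:[0], d:[1, 2, 3, 4, 5]  free=[FFFFFF........]
after create(c) → a:[0], c:[6], d:[1, 2, 3, 4, 5]  free=[FFFFFFF.......]
after append(d, 1) → a:[0], c:[6], d:[1, 2, 3, 4, 5, 7]  free=[FFFFFFFF......]
after append(d, 3) → a:[0], c:[6], d:[1, 2, 3, 4, 5, 7, 8, 9, 10]  free=[FFFFFFFFFFF...]
after unlink(a) → c:[6], d:[1, 2, 3, 4, 5, 7, 8, 9, 10]  free=[.FFFFFFFFFF...]
after create(a) → a:[0], c:[6], d:[1, 2, 3, 4, 5, 7, 8, 9, 10]  free=[FFFFFFFFFFF...]
after append(d, 2) → a:[0], c:[6], d:[1, 2, 3, 4, 5, 7, 8, 9, 10, 11, 12]  free=[FFFFFFFFFFFFF.]
after append(d, 1) → a:[0], c:[6], d:[1, 2, 3, 4, 5, 7, 8, 9, 10, 11, 12, 13]  free=[FFFFFFFFFFFFFF]

bitmap = FFFFFFFFFFFFFF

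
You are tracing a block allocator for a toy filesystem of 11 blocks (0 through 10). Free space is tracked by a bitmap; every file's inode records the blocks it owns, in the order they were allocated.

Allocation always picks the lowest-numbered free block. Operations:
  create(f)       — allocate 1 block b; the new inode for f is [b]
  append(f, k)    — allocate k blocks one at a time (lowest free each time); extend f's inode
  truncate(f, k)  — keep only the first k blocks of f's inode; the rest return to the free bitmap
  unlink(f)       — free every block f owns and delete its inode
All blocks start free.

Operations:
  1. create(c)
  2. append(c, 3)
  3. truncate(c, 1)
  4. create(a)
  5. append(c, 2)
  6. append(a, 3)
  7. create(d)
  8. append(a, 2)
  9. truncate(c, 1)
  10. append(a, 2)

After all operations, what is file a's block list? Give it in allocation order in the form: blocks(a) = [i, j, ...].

blocks(a) = [1, 4, 5, 6, 8, 9, 2, 3]

  1. create(c)  ⇒  F..........  {c→[0]}
  2. append(c, 3)  ⇒  FFFF.......  {c→[0, 1, 2, 3]}
  3. truncate(c, 1)  ⇒  F..........  {c→[0]}
  4. create(a)  ⇒  FF.........  {a→[1]; c→[0]}
  5. append(c, 2)  ⇒  FFFF.......  {a→[1]; c→[0, 2, 3]}
  6. append(a, 3)  ⇒  FFFFFFF....  {a→[1, 4, 5, 6]; c→[0, 2, 3]}
  7. create(d)  ⇒  FFFFFFFF...  {a→[1, 4, 5, 6]; c→[0, 2, 3]; d→[7]}
  8. append(a, 2)  ⇒  FFFFFFFFFF.  {a→[1, 4, 5, 6, 8, 9]; c→[0, 2, 3]; d→[7]}
  9. truncate(c, 1)  ⇒  FF..FFFFFF.  {a→[1, 4, 5, 6, 8, 9]; c→[0]; d→[7]}
  10. append(a, 2)  ⇒  FFFFFFFFFF.  {a→[1, 4, 5, 6, 8, 9, 2, 3]; c→[0]; d→[7]}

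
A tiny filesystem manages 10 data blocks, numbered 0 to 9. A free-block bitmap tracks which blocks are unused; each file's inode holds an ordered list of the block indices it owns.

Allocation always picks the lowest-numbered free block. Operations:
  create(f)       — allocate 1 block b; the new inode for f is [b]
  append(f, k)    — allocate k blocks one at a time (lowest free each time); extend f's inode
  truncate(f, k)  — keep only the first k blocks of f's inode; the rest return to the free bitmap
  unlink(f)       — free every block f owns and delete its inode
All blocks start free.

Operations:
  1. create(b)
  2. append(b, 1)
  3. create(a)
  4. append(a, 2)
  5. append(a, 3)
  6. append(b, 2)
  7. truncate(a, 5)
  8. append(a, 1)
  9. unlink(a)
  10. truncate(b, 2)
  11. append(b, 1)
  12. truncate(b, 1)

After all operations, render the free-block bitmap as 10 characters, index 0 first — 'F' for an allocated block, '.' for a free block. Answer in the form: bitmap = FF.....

bitmap = F.........

create(b): bitmap=F......... | b=[0]
append(b, 1): bitmap=FF........ | b=[0, 1]
create(a): bitmap=FFF....... | a=[2] b=[0, 1]
append(a, 2): bitmap=FFFFF..... | a=[2, 3, 4] b=[0, 1]
append(a, 3): bitmap=FFFFFFFF.. | a=[2, 3, 4, 5, 6, 7] b=[0, 1]
append(b, 2): bitmap=FFFFFFFFFF | a=[2, 3, 4, 5, 6, 7] b=[0, 1, 8, 9]
truncate(a, 5): bitmap=FFFFFFF.FF | a=[2, 3, 4, 5, 6] b=[0, 1, 8, 9]
append(a, 1): bitmap=FFFFFFFFFF | a=[2, 3, 4, 5, 6, 7] b=[0, 1, 8, 9]
unlink(a): bitmap=FF......FF | b=[0, 1, 8, 9]
truncate(b, 2): bitmap=FF........ | b=[0, 1]
append(b, 1): bitmap=FFF....... | b=[0, 1, 2]
truncate(b, 1): bitmap=F......... | b=[0]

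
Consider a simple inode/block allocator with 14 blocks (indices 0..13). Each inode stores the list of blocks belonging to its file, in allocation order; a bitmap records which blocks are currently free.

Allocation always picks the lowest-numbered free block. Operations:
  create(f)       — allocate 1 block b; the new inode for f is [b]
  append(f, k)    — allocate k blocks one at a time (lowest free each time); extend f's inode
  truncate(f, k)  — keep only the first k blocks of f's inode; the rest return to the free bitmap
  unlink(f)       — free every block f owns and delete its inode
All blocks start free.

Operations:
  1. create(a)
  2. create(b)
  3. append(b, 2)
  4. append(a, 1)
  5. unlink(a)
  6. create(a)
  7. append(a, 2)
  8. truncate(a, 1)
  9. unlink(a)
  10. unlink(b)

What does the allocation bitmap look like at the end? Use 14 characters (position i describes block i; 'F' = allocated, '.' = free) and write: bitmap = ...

  1. create(a)  ⇒  F.............  {a→[0]}
  2. create(b)  ⇒  FF............  {a→[0]; b→[1]}
  3. append(b, 2)  ⇒  FFFF..........  {a→[0]; b→[1, 2, 3]}
  4. append(a, 1)  ⇒  FFFFF.........  {a→[0, 4]; b→[1, 2, 3]}
  5. unlink(a)  ⇒  .FFF..........  {b→[1, 2, 3]}
  6. create(a)  ⇒  FFFF..........  {a→[0]; b→[1, 2, 3]}
  7. append(a, 2)  ⇒  FFFFFF........  {a→[0, 4, 5]; b→[1, 2, 3]}
  8. truncate(a, 1)  ⇒  FFFF..........  {a→[0]; b→[1, 2, 3]}
  9. unlink(a)  ⇒  .FFF..........  {b→[1, 2, 3]}
  10. unlink(b)  ⇒  ..............  {}

bitmap = ..............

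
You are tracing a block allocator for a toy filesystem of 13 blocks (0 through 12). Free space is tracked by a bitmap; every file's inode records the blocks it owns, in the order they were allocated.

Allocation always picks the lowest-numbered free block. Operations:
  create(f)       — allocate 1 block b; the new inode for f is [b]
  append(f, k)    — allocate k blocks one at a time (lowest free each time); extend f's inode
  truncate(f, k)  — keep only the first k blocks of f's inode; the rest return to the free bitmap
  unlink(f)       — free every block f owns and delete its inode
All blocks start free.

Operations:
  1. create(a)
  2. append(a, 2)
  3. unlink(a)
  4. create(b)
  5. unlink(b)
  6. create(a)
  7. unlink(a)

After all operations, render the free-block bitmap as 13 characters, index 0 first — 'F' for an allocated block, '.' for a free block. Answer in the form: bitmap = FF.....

bitmap = .............

after create(a) → a:[0]  free=[F............]
after append(a, 2) → a:[0, 1, 2]  free=[FFF..........]
after unlink(a) →   free=[.............]
after create(b) → b:[0]  free=[F............]
after unlink(b) →   free=[.............]
after create(a) → a:[0]  free=[F............]
after unlink(a) →   free=[.............]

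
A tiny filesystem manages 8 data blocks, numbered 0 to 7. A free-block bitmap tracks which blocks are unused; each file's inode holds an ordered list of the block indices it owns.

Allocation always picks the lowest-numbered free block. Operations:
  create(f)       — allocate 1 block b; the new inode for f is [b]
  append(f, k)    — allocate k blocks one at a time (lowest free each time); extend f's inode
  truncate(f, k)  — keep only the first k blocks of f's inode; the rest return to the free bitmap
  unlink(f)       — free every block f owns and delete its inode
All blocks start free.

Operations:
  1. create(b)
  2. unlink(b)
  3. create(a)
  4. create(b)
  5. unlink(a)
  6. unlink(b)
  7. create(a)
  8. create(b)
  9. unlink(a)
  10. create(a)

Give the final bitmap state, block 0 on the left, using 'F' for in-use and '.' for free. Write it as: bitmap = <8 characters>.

bitmap = FF......

[1] create(b) — b=0 (map F.......)
[2] unlink(b) —  (map ........)
[3] create(a) — a=0 (map F.......)
[4] create(b) — a=0 b=1 (map FF......)
[5] unlink(a) — b=1 (map .F......)
[6] unlink(b) —  (map ........)
[7] create(a) — a=0 (map F.......)
[8] create(b) — a=0 b=1 (map FF......)
[9] unlink(a) — b=1 (map .F......)
[10] create(a) — a=0 b=1 (map FF......)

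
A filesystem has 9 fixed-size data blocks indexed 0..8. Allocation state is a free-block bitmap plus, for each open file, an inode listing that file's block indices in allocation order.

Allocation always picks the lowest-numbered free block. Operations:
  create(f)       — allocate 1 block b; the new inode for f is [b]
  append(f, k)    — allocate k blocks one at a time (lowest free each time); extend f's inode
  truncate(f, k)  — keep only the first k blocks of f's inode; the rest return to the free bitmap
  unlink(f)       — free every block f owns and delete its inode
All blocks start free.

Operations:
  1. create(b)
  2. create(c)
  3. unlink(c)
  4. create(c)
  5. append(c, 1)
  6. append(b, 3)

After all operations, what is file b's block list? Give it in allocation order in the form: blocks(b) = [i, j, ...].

blocks(b) = [0, 3, 4, 5]

  1. create(b)  ⇒  F........  {b→[0]}
  2. create(c)  ⇒  FF.......  {b→[0]; c→[1]}
  3. unlink(c)  ⇒  F........  {b→[0]}
  4. create(c)  ⇒  FF.......  {b→[0]; c→[1]}
  5. append(c, 1)  ⇒  FFF......  {b→[0]; c→[1, 2]}
  6. append(b, 3)  ⇒  FFFFFF...  {b→[0, 3, 4, 5]; c→[1, 2]}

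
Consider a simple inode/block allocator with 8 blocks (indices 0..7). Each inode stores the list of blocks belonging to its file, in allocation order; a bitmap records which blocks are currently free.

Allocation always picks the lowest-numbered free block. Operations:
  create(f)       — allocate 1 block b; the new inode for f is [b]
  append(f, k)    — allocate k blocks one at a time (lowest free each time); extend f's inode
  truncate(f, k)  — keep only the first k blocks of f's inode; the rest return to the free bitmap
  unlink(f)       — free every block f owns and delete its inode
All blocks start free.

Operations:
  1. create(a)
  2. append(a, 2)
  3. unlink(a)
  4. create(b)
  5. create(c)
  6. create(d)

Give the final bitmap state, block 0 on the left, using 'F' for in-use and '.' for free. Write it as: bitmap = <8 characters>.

bitmap = FFF.....

[1] create(a) — a=0 (map F.......)
[2] append(a, 2) — a=0,1,2 (map FFF.....)
[3] unlink(a) —  (map ........)
[4] create(b) — b=0 (map F.......)
[5] create(c) — b=0 c=1 (map FF......)
[6] create(d) — b=0 c=1 d=2 (map FFF.....)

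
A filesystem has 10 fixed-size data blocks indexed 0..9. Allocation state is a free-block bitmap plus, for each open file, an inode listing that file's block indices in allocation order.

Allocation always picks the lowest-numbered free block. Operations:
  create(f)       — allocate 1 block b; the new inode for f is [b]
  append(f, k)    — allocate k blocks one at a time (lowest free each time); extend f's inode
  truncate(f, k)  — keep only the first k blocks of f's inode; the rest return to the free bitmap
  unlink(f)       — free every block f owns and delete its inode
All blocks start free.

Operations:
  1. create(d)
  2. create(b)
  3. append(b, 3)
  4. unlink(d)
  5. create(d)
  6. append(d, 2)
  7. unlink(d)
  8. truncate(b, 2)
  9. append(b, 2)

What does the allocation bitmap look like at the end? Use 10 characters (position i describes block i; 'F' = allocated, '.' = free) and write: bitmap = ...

bitmap = FFFF......

create(d): bitmap=F......... | d=[0]
create(b): bitmap=FF........ | b=[1] d=[0]
append(b, 3): bitmap=FFFFF..... | b=[1, 2, 3, 4] d=[0]
unlink(d): bitmap=.FFFF..... | b=[1, 2, 3, 4]
create(d): bitmap=FFFFF..... | b=[1, 2, 3, 4] d=[0]
append(d, 2): bitmap=FFFFFFF... | b=[1, 2, 3, 4] d=[0, 5, 6]
unlink(d): bitmap=.FFFF..... | b=[1, 2, 3, 4]
truncate(b, 2): bitmap=.FF....... | b=[1, 2]
append(b, 2): bitmap=FFFF...... | b=[1, 2, 0, 3]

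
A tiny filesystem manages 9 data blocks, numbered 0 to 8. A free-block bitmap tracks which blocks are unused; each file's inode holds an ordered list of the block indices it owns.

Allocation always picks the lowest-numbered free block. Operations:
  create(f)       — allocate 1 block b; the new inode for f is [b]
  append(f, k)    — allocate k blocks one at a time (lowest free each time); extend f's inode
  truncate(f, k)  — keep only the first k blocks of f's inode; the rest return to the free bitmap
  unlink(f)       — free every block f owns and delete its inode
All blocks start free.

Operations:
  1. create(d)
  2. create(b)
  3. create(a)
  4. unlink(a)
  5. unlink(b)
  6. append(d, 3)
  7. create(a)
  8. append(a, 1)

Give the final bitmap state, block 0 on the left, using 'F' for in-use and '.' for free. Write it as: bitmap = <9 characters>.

bitmap = FFFFFF...

  1. create(d)  ⇒  F........  {d→[0]}
  2. create(b)  ⇒  FF.......  {b→[1]; d→[0]}
  3. create(a)  ⇒  FFF......  {a→[2]; b→[1]; d→[0]}
  4. unlink(a)  ⇒  FF.......  {b→[1]; d→[0]}
  5. unlink(b)  ⇒  F........  {d→[0]}
  6. append(d, 3)  ⇒  FFFF.....  {d→[0, 1, 2, 3]}
  7. create(a)  ⇒  FFFFF....  {a→[4]; d→[0, 1, 2, 3]}
  8. append(a, 1)  ⇒  FFFFFF...  {a→[4, 5]; d→[0, 1, 2, 3]}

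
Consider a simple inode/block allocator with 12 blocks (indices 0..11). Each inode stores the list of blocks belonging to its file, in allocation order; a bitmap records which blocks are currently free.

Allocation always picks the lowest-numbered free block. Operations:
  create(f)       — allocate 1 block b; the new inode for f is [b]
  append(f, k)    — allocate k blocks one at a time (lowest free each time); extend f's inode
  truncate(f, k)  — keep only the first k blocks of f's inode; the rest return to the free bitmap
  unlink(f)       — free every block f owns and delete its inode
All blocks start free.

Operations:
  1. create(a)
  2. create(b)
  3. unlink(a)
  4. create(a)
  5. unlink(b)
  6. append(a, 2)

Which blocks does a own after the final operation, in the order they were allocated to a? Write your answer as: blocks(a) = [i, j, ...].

create(a): bitmap=F........... | a=[0]
create(b): bitmap=FF.......... | a=[0] b=[1]
unlink(a): bitmap=.F.......... | b=[1]
create(a): bitmap=FF.......... | a=[0] b=[1]
unlink(b): bitmap=F........... | a=[0]
append(a, 2): bitmap=FFF......... | a=[0, 1, 2]

blocks(a) = [0, 1, 2]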